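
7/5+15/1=82/5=16.40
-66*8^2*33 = -139392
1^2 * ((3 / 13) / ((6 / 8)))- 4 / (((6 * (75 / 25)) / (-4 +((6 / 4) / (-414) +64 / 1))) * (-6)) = 245075 / 96876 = 2.53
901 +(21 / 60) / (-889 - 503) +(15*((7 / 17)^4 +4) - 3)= 958.43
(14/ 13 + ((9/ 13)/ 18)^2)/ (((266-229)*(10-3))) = 729/ 175084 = 0.00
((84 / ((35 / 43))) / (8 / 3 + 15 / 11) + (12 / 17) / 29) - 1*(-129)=50694789 / 327845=154.63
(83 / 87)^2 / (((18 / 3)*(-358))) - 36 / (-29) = 20175719 / 16258212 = 1.24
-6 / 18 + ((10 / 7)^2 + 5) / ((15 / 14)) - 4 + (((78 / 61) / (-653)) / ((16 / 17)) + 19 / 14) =24045209 / 6691944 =3.59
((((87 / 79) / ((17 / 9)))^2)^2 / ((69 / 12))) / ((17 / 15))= 22552687315260 / 1271981538643591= 0.02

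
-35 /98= -5 /14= -0.36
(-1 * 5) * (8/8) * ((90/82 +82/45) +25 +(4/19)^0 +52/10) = -62951/369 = -170.60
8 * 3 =24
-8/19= -0.42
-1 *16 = -16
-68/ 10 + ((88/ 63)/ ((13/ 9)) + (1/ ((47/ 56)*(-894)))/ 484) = -6746707391/ 1156650495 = -5.83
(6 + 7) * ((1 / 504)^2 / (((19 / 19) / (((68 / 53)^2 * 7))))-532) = -44060532035 / 6370812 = -6916.00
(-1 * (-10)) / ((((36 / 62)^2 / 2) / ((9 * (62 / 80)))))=29791 / 72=413.76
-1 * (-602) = 602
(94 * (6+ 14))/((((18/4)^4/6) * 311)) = 60160/680157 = 0.09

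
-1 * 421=-421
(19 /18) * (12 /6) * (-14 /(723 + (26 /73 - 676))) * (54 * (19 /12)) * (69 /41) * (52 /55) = -661881948 /7795535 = -84.91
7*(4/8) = 7/2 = 3.50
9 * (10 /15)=6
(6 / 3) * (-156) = -312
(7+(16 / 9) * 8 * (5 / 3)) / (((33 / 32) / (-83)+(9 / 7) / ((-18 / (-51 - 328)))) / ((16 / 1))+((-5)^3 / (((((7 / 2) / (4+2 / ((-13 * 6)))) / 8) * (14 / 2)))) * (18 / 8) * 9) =-22440990208 / 2399681689983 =-0.01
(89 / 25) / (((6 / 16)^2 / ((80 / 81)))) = 91136 / 3645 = 25.00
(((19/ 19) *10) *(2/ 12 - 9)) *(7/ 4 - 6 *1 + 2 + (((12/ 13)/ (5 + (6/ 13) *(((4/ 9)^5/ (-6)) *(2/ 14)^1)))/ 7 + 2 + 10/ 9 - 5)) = 1054054780915/ 2901557268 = 363.27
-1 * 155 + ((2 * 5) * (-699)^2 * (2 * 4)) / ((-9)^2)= 4341725 / 9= 482413.89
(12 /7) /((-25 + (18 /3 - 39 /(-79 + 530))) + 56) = 0.05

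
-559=-559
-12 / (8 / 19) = -28.50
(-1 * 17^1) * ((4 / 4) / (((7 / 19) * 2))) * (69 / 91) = -17.49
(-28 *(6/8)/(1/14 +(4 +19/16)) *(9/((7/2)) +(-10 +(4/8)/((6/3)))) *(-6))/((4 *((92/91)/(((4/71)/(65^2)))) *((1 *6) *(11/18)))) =-531846/3438567275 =-0.00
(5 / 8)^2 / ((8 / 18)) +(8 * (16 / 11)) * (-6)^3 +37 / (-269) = -1903390289 / 757504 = -2512.71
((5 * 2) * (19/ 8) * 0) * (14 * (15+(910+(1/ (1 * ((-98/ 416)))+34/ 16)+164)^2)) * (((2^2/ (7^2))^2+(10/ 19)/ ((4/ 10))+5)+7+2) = 0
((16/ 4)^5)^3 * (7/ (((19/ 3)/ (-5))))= -112742891520/ 19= -5933836395.79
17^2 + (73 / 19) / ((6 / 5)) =33311 / 114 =292.20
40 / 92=10 / 23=0.43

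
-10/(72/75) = -125/12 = -10.42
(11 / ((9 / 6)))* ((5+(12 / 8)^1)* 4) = 572 / 3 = 190.67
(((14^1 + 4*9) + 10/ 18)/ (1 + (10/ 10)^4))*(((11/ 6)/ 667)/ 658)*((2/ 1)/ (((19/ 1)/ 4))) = 715/ 16082037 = 0.00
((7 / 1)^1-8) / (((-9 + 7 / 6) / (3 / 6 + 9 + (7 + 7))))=3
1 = 1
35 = 35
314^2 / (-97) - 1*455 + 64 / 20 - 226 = -821713 / 485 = -1694.25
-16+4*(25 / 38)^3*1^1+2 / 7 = -1399605 / 96026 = -14.58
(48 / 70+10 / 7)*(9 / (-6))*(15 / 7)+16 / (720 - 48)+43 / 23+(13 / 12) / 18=-1178785 / 243432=-4.84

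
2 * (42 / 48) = 7 / 4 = 1.75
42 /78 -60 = -773 /13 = -59.46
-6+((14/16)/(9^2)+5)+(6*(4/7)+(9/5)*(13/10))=541981/113400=4.78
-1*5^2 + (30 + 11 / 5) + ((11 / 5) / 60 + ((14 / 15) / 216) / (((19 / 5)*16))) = 17819743 / 2462400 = 7.24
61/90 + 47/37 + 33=116377/3330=34.95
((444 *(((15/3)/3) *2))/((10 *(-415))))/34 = -74/7055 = -0.01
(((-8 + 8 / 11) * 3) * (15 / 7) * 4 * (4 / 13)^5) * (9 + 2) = -14745600 / 2599051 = -5.67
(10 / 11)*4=40 / 11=3.64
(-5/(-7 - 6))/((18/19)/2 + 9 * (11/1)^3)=19/591786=0.00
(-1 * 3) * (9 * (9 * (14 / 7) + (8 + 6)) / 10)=-432 / 5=-86.40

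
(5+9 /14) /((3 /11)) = 869 /42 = 20.69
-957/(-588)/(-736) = -319/144256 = -0.00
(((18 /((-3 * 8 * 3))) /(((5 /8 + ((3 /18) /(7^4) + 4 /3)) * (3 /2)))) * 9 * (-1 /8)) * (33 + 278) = 746711 /25078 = 29.78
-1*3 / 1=-3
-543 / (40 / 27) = -14661 / 40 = -366.52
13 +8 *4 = 45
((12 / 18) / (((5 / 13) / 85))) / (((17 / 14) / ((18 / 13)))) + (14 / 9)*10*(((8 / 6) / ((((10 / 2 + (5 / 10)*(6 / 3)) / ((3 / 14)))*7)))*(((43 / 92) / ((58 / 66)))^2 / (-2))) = 12555428491 / 74741352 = 167.99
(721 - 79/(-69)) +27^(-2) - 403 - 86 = 233.15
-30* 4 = -120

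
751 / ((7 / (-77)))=-8261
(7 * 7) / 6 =49 / 6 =8.17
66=66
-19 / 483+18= 8675 / 483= 17.96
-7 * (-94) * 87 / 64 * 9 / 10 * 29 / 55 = 7470603 / 17600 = 424.47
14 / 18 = 7 / 9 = 0.78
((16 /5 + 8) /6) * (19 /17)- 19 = -4313 /255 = -16.91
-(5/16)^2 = -25/256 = -0.10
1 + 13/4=17/4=4.25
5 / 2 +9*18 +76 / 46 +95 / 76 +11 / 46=15423 / 92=167.64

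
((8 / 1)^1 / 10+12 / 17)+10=978 / 85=11.51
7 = 7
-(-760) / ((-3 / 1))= -253.33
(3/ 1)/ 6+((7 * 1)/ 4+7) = 37/ 4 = 9.25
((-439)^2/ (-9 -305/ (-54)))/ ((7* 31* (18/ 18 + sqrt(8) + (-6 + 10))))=-52034670/ 667709 + 20813868* sqrt(2)/ 667709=-33.85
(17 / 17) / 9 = 1 / 9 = 0.11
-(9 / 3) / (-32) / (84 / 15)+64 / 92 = 14681 / 20608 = 0.71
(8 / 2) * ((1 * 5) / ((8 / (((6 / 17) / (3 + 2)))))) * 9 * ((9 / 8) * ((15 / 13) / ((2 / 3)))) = 3.09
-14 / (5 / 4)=-56 / 5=-11.20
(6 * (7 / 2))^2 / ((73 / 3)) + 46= 4681 / 73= 64.12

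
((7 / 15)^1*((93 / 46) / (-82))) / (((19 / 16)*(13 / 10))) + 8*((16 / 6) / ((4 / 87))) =463.99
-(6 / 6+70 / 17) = -87 / 17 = -5.12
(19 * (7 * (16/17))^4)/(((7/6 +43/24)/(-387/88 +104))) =78613813985280/65229901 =1205180.64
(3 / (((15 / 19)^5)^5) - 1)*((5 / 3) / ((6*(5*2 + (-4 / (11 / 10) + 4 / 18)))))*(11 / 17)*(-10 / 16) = -5626035670200194876611106397556127 / 298542879329243087768554687500000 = -18.84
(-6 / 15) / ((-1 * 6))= 1 / 15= 0.07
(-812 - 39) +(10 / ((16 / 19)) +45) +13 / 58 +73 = -167249 / 232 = -720.90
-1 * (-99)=99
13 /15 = 0.87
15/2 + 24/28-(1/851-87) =1136071/11914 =95.36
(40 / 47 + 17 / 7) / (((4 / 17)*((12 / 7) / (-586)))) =-5374499 / 1128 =-4764.63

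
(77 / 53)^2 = 5929 / 2809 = 2.11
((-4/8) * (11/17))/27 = -11/918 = -0.01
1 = 1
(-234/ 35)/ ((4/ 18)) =-1053/ 35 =-30.09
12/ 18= 2/ 3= 0.67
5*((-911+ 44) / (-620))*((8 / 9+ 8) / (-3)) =-5780 / 279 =-20.72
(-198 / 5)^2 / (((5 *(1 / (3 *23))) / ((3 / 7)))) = 8115228 / 875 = 9274.55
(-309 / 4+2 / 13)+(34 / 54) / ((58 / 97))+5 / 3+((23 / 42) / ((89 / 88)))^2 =-74.08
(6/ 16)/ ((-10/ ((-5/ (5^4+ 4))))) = 3/ 10064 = 0.00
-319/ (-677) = 319/ 677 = 0.47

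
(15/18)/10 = 1/12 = 0.08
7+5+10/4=29/2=14.50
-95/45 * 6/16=-19/24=-0.79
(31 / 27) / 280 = 31 / 7560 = 0.00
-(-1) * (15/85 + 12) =207/17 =12.18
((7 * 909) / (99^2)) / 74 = 707 / 80586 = 0.01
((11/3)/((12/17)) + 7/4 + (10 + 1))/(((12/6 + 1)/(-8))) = -1292/27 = -47.85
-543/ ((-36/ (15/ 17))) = 905/ 68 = 13.31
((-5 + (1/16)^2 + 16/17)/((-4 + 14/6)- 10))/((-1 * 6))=-2521/43520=-0.06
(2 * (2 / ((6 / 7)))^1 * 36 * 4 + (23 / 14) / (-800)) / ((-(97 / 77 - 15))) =82790147 / 1692800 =48.91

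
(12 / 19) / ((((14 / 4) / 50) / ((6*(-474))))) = -3412800 / 133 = -25660.15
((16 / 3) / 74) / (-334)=-4 / 18537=-0.00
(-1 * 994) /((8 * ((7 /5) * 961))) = -355 /3844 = -0.09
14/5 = 2.80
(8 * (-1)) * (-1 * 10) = 80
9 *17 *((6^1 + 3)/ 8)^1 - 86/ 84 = 28745/ 168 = 171.10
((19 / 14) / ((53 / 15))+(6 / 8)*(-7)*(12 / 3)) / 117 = -5099 / 28938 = -0.18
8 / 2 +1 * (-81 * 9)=-725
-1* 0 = 0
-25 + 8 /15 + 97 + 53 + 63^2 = 61418 /15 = 4094.53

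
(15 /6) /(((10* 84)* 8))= 1 /2688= 0.00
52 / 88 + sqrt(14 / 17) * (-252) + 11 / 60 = 511 / 660 - 252 * sqrt(238) / 17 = -227.91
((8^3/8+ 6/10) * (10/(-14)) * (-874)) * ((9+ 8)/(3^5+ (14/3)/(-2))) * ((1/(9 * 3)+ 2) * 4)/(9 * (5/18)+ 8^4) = 2924680/516411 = 5.66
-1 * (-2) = 2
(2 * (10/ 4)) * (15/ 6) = 25/ 2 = 12.50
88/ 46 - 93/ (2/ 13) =-602.59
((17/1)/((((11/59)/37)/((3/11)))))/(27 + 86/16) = 24072/847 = 28.42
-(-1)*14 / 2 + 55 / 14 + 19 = 419 / 14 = 29.93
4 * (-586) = -2344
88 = 88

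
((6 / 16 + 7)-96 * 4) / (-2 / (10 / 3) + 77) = -15065 / 3056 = -4.93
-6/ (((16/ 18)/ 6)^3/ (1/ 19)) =-97.12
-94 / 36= -47 / 18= -2.61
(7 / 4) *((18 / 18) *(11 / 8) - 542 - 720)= -70595 / 32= -2206.09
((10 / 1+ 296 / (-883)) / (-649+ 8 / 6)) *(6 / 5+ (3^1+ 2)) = -793662 / 8578345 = -0.09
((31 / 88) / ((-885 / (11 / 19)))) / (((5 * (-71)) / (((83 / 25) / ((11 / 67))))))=172391 / 13132515000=0.00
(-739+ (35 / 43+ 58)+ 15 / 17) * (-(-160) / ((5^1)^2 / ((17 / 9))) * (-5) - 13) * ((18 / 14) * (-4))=-1312933724 / 5117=-256582.71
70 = 70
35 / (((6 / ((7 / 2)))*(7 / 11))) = 385 / 12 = 32.08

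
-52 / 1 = -52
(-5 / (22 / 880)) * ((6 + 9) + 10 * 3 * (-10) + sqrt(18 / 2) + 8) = 54800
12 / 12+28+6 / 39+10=509 / 13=39.15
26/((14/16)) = 208/7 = 29.71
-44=-44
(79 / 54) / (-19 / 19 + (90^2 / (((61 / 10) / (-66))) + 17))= -4819 / 288631296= -0.00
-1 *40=-40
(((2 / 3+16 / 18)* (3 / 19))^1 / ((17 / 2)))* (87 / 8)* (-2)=-203 / 323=-0.63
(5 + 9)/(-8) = -7/4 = -1.75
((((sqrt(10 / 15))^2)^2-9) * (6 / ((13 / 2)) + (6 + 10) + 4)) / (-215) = 20944 / 25155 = 0.83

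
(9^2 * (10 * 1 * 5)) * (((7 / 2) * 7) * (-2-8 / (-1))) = 595350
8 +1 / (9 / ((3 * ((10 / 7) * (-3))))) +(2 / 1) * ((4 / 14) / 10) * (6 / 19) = 626 / 95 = 6.59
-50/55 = -10/11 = -0.91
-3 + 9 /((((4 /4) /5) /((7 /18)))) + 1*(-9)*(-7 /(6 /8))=197 /2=98.50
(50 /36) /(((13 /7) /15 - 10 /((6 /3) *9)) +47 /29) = 25375 /21722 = 1.17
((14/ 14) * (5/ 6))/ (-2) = -5/ 12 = -0.42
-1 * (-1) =1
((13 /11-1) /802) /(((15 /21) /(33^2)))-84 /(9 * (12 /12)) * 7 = -390901 /6015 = -64.99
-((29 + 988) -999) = -18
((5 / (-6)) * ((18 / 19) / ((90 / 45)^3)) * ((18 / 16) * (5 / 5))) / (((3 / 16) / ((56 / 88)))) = -315 / 836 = -0.38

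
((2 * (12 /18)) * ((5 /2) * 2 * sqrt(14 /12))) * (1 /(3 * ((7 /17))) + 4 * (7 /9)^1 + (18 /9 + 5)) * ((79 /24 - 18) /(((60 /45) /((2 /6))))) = -75895 * sqrt(42) /1701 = -289.16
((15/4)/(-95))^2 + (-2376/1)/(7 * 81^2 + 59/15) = -49913991/994864016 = -0.05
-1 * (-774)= 774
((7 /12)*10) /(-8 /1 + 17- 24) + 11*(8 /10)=757 /90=8.41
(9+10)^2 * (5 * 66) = 119130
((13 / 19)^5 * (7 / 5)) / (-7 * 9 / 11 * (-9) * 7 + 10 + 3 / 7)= 200126927 / 353908830070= 0.00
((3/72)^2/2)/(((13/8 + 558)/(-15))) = -5/214896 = -0.00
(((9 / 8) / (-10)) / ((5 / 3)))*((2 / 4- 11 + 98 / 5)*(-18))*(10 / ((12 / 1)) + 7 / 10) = 169533 / 10000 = 16.95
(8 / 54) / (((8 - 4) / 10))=10 / 27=0.37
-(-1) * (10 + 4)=14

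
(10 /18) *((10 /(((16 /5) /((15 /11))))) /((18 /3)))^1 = 625 /1584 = 0.39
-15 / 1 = -15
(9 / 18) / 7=1 / 14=0.07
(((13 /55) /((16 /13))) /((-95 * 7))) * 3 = -507 /585200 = -0.00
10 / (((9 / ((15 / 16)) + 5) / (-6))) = -300 / 73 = -4.11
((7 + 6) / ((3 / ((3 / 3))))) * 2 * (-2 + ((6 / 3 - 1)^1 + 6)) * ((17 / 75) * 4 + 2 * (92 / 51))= 195.63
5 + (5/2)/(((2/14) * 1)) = 45/2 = 22.50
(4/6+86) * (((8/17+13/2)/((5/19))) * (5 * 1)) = 195130/17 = 11478.24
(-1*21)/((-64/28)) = 147/16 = 9.19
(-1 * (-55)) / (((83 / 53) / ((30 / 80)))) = 8745 / 664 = 13.17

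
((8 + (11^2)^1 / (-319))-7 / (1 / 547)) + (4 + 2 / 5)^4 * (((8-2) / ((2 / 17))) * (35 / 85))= 4049.62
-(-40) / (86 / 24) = 480 / 43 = 11.16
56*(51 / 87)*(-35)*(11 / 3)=-366520 / 87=-4212.87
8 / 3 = 2.67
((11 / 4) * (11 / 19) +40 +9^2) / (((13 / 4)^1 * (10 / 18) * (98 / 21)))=35937 / 2470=14.55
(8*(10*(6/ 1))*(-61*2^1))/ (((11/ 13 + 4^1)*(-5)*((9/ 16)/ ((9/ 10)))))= 406016/ 105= 3866.82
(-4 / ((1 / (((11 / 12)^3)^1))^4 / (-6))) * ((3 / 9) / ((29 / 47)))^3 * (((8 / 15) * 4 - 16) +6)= -19224621912021958597 / 1834774654211850240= -10.48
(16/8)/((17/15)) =30/17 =1.76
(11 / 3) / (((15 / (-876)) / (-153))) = 163812 / 5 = 32762.40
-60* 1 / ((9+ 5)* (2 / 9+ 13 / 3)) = -270 / 287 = -0.94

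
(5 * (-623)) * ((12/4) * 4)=-37380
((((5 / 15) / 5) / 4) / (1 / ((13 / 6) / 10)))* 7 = 91 / 3600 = 0.03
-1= -1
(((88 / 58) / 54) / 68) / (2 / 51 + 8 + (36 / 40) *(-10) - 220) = -11 / 5882418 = -0.00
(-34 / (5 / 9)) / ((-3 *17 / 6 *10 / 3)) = 54 / 25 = 2.16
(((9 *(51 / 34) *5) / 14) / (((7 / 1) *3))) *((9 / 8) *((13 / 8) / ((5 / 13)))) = 13689 / 12544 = 1.09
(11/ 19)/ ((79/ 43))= 473/ 1501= 0.32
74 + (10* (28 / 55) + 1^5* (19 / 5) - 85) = -116 / 55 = -2.11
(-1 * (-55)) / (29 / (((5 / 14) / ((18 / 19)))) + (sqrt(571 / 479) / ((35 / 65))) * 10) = 0.57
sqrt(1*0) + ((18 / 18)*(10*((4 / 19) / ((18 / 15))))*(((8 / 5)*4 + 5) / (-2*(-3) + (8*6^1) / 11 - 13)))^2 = 57.55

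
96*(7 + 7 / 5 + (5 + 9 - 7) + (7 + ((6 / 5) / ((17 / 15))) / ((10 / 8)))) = 189696 / 85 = 2231.72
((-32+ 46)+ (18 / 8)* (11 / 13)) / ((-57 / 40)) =-8270 / 741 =-11.16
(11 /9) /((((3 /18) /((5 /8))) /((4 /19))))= 0.96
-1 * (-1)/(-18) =-1/18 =-0.06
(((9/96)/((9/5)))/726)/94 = 5/6551424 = 0.00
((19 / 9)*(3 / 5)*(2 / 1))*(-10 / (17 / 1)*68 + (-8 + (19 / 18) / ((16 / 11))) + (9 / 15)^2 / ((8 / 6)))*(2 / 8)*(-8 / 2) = 6430189 / 54000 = 119.08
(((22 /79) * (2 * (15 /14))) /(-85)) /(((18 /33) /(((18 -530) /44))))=0.15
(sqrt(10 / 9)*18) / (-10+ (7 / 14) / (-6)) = -72*sqrt(10) / 121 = -1.88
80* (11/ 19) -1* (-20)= 1260/ 19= 66.32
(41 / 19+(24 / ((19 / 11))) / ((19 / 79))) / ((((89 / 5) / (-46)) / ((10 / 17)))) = -49760500 / 546193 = -91.10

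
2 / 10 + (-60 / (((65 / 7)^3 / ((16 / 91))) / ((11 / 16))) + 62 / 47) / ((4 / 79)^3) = 10838581168023 / 1073893600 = 10092.79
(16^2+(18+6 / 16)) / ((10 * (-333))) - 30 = -160279 / 5328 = -30.08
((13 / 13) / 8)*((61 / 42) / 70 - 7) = -20519 / 23520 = -0.87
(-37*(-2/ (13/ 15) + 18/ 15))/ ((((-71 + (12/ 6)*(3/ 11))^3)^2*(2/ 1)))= 2359719252/ 14083920718994140625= 0.00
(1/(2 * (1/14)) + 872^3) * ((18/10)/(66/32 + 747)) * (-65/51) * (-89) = 2454894295152/13583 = 180732849.53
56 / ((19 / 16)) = 896 / 19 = 47.16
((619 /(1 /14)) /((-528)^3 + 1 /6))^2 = 55175184 /15918786384926929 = 0.00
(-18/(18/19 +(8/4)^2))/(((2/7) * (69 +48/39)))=-15561/85822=-0.18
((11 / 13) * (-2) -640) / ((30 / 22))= -470.57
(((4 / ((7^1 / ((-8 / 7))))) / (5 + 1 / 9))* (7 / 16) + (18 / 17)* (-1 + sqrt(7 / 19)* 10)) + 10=180* sqrt(133) / 323 + 24319 / 2737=15.31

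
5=5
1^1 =1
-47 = -47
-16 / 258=-8 / 129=-0.06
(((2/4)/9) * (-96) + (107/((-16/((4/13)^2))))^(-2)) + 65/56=-3227501/1923432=-1.68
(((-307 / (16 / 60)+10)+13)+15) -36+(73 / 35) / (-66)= -5309681 / 4620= -1149.28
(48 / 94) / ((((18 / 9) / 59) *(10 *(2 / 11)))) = 1947 / 235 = 8.29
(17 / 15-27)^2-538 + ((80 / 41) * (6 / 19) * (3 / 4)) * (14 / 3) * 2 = 135.40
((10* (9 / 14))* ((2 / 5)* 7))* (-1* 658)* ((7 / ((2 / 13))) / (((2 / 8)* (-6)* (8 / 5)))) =449085 / 2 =224542.50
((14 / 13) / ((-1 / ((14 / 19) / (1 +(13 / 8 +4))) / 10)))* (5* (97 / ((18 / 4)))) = -15209600 / 117819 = -129.09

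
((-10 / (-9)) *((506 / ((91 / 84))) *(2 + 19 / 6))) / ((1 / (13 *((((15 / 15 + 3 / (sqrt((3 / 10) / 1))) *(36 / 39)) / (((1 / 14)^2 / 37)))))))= 9100389760 / 39 + 9100389760 *sqrt(30) / 39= 1511417366.57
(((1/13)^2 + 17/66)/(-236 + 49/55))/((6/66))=-161645/13112034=-0.01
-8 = -8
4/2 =2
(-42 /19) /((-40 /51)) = 1071 /380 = 2.82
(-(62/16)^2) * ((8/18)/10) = -961/1440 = -0.67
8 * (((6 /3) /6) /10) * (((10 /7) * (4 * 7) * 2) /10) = 32 /15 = 2.13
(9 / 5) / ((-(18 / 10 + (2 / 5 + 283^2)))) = -9 / 400456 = -0.00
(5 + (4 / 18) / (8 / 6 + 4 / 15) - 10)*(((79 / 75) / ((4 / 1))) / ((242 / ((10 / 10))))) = -553 / 104544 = -0.01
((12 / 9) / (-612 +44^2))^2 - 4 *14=-55218743 / 986049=-56.00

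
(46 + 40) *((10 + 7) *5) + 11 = 7321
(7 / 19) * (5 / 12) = 0.15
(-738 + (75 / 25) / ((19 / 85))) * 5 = -3622.89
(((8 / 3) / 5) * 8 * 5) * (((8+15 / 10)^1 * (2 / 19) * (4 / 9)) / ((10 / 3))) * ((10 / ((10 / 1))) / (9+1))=64 / 225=0.28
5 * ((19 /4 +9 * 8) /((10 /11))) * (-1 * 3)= -10131 /8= -1266.38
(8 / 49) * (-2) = -16 / 49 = -0.33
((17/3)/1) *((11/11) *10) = 170/3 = 56.67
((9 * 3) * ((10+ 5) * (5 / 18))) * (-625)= -140625 / 2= -70312.50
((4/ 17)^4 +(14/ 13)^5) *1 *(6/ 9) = 30009766208/ 31010762653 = 0.97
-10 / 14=-5 / 7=-0.71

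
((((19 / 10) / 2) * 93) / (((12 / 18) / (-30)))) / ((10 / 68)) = -270351 / 10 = -27035.10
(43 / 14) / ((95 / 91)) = 559 / 190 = 2.94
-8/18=-4/9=-0.44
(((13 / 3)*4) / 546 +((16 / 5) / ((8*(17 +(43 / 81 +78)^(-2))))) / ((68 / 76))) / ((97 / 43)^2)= 28237402294169 / 2475590246485965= 0.01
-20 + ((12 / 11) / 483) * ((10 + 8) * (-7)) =-5132 / 253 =-20.28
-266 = -266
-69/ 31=-2.23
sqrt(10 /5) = sqrt(2) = 1.41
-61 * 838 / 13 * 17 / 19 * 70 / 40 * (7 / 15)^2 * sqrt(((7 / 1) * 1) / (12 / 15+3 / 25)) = -149034529 * sqrt(161) / 511290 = -3698.56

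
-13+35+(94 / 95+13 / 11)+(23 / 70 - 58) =-33.50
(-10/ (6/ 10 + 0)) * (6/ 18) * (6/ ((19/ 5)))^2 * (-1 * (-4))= -20000/ 361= -55.40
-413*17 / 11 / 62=-7021 / 682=-10.29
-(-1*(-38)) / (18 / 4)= -76 / 9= -8.44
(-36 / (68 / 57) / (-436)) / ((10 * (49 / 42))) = 1539 / 259420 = 0.01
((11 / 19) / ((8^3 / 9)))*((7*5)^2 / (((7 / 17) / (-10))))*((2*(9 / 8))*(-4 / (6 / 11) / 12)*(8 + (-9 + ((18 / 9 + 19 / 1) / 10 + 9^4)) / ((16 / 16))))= 212597275275 / 77824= 2731770.09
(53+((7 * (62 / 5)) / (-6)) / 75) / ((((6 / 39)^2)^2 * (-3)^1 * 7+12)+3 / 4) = 6787007552 / 1637175375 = 4.15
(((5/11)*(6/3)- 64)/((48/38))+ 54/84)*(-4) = 45557/231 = 197.22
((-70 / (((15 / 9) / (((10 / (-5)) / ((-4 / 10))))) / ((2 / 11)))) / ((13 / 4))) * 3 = -5040 / 143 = -35.24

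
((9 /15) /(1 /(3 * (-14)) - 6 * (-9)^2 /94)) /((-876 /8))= 3948 /3742345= 0.00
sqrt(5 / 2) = sqrt(10) / 2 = 1.58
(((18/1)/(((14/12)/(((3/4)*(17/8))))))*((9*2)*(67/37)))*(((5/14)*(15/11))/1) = 62274825/159544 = 390.33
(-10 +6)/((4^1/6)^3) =-13.50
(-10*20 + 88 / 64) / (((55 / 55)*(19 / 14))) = -146.36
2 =2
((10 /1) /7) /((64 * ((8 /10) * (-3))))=-25 /2688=-0.01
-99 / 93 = -33 / 31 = -1.06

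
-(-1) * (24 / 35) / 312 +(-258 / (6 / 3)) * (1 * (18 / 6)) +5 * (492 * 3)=3181816 / 455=6993.00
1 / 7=0.14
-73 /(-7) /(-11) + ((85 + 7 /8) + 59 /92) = 1212331 /14168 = 85.57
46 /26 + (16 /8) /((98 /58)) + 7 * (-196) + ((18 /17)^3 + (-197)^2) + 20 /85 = 117175816606 /3129581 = 37441.38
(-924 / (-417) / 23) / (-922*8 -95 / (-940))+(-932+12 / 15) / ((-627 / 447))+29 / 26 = 80097152948213977 / 120449522145810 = 664.99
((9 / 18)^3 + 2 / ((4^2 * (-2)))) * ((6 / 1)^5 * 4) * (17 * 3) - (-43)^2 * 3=93597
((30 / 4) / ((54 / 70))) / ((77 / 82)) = 1025 / 99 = 10.35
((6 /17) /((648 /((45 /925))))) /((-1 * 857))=-1 /32343180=-0.00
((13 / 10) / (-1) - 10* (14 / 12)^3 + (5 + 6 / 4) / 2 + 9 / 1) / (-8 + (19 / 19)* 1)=0.70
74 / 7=10.57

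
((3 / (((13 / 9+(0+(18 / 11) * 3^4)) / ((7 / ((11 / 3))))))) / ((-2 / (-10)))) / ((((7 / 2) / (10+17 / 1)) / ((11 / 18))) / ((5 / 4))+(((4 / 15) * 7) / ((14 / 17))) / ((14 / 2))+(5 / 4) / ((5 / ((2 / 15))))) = 0.41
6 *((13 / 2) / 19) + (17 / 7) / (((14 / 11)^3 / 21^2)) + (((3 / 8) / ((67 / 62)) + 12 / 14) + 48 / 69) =6007827023 / 11477368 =523.45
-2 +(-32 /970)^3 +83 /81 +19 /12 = 22473245521 /36963256500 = 0.61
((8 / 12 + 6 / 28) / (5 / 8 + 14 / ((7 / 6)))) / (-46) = -0.00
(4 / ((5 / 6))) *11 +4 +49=529 / 5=105.80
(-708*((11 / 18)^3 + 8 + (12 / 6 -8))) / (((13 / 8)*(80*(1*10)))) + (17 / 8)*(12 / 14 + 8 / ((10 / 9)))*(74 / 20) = 34350202 / 552825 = 62.14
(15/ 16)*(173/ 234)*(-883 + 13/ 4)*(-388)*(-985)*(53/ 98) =-5138045595825/ 40768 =-126031338.20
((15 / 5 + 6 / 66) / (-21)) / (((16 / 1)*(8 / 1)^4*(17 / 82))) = -41 / 3784704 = -0.00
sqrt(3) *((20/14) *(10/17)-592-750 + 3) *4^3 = -10191424 *sqrt(3)/119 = -148336.67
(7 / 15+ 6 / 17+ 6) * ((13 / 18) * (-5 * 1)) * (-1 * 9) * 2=22607 / 51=443.27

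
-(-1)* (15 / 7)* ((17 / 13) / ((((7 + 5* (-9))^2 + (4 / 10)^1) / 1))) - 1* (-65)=42719405 / 657202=65.00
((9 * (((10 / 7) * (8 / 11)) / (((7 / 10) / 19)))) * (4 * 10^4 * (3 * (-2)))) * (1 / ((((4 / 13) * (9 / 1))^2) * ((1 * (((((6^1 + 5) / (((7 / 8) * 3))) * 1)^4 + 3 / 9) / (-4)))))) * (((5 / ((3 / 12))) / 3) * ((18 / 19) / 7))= 61326720000000 / 660377993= 92866.09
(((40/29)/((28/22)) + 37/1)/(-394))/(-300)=2577/7998200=0.00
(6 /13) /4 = 3 /26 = 0.12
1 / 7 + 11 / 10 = 87 / 70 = 1.24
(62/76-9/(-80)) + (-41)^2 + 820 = 3802931/1520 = 2501.93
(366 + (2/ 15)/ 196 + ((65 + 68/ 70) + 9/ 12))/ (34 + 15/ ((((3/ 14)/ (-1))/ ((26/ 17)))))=-21627451/ 3651480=-5.92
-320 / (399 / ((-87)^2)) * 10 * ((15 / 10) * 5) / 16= -3784500 / 133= -28454.89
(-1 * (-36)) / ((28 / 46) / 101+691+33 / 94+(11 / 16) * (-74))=31444128 / 559427801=0.06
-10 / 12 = -5 / 6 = -0.83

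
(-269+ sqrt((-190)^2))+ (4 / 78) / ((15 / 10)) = -9239 / 117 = -78.97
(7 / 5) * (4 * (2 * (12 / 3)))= 224 / 5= 44.80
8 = 8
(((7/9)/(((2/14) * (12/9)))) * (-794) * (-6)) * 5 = 97265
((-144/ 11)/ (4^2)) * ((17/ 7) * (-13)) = 1989/ 77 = 25.83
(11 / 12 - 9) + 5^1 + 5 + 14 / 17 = 559 / 204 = 2.74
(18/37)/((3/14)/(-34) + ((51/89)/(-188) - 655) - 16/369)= -6612469668/8903672152855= -0.00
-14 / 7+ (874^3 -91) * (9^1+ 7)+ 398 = 10682040924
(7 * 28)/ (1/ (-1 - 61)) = -12152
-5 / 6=-0.83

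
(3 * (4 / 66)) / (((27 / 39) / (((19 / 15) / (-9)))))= -494 / 13365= -0.04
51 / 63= 17 / 21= 0.81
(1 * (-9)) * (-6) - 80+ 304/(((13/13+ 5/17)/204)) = 526850/11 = 47895.45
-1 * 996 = -996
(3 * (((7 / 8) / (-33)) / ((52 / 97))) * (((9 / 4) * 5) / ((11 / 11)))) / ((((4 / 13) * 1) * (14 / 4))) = -4365 / 2816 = -1.55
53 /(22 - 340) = -1 /6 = -0.17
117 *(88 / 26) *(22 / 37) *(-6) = -52272 / 37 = -1412.76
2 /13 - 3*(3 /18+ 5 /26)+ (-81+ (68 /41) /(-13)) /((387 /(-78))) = 1060798 /68757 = 15.43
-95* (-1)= 95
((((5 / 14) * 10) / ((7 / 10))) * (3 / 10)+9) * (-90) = -46440 / 49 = -947.76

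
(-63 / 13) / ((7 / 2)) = -18 / 13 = -1.38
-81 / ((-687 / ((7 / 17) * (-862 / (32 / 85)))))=-407295 / 3664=-111.16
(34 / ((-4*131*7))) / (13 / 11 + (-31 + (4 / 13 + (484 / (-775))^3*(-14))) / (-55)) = -5657962578125 / 1024155888228648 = -0.01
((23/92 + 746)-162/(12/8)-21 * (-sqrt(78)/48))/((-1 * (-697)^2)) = -2553/1943236-7 * sqrt(78)/7772944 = -0.00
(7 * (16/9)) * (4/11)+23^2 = 52819/99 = 533.53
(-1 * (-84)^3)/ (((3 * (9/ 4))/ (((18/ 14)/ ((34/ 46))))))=2596608/ 17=152741.65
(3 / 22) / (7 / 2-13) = -3 / 209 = -0.01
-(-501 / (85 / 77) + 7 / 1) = 37982 / 85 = 446.85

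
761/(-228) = -761/228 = -3.34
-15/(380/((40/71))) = -30/1349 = -0.02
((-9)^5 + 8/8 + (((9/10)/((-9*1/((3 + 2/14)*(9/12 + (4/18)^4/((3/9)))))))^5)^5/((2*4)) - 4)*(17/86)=-3801402700914545961617340505186210975599023409174253252209053733845846547610003875187029963213498383679816083647878146774948447/325655785208899586704152401537566399022899613669037716688224030678123106153209946698655846652520234430713930186576980082688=-11673.07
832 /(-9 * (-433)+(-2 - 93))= 0.22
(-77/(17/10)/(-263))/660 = 7/26826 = 0.00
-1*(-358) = 358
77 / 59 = 1.31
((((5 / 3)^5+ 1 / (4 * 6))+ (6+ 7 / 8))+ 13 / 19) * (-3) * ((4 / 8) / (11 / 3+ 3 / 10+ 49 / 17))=-32119205 / 7167636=-4.48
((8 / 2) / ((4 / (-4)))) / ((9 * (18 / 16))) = -32 / 81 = -0.40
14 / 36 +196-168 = 511 / 18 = 28.39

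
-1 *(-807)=807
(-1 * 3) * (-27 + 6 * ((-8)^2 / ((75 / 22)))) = -6423 / 25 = -256.92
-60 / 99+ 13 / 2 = 389 / 66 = 5.89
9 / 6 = 3 / 2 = 1.50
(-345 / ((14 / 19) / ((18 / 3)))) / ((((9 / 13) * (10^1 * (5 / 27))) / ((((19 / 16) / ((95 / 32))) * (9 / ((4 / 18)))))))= -12424347 / 350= -35498.13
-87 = -87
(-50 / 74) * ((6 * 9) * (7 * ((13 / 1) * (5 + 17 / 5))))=-27890.27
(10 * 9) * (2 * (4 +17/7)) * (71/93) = 191700/217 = 883.41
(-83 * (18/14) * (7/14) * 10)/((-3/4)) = 4980/7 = 711.43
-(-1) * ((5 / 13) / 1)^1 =5 / 13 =0.38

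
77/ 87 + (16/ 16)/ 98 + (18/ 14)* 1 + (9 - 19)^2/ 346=3643235/ 1474998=2.47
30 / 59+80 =4750 / 59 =80.51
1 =1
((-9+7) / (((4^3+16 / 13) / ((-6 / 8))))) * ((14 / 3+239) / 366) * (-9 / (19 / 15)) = -0.11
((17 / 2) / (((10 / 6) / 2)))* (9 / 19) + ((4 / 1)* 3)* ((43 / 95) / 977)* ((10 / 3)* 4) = 455323 / 92815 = 4.91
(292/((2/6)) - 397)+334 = 813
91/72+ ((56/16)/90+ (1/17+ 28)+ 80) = 669293/6120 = 109.36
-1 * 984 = -984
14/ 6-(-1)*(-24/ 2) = -29/ 3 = -9.67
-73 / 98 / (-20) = 73 / 1960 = 0.04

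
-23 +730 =707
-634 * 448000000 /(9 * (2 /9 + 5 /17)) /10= -482854400000 /79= -6112081012.66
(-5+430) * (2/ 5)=170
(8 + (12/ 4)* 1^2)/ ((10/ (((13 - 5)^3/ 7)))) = 2816/ 35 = 80.46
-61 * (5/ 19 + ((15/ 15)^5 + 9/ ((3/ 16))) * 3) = -170678/ 19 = -8983.05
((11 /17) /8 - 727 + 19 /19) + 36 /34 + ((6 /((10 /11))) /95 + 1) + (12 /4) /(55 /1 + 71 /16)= -14820899579 /20478200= -723.74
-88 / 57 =-1.54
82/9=9.11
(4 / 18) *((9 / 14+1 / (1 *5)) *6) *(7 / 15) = 118 / 225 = 0.52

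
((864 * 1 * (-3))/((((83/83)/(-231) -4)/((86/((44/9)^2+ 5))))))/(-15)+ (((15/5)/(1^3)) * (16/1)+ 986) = 9804945106/10827125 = 905.59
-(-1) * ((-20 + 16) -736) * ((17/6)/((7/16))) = -100640/21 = -4792.38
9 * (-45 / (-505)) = 81 / 101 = 0.80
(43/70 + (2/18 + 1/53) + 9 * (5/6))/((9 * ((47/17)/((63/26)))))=1169923/1457235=0.80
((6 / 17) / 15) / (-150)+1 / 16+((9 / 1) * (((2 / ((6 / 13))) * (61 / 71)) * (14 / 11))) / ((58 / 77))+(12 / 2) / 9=57.34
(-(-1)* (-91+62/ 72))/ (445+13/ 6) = -3245/ 16098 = -0.20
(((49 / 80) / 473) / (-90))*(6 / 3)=-49 / 1702800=-0.00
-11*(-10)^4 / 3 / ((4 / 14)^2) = -1347500 / 3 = -449166.67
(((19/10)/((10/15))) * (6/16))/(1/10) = 171/16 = 10.69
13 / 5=2.60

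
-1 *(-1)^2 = -1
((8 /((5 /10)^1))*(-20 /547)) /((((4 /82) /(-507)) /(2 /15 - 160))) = -531703744 /547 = -972036.10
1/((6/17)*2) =17/12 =1.42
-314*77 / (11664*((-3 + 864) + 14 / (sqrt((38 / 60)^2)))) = -32813 / 13979304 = -0.00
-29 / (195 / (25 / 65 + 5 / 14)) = -261 / 2366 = -0.11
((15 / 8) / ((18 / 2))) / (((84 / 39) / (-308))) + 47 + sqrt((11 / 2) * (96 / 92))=2 * sqrt(759) / 23 + 413 / 24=19.60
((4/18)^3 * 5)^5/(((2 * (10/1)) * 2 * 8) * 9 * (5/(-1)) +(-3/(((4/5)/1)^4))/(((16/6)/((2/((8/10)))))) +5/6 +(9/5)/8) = -2097152000000/60744256367090161751433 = -0.00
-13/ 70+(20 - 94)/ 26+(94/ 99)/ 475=-25931287/ 8558550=-3.03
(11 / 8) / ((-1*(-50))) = 11 / 400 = 0.03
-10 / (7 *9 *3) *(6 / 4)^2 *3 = -5 / 14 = -0.36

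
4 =4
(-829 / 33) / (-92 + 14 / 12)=1658 / 5995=0.28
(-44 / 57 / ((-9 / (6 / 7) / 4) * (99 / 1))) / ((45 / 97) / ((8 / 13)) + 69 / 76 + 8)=0.00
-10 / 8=-5 / 4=-1.25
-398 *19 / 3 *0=0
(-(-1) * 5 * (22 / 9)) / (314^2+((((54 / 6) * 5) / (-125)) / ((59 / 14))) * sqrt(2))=567875 * sqrt(2) / 5287405781694562+2949483934375 / 23793326017625529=0.00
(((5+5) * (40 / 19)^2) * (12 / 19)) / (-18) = -1.56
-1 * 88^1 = -88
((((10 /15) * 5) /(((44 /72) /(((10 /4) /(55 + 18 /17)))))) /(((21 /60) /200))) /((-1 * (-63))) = 3400000 /1541001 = 2.21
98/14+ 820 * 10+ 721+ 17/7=62513/7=8930.43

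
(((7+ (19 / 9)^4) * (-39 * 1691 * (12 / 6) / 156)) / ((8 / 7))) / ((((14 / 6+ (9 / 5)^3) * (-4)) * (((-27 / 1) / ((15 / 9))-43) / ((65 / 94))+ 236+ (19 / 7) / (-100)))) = 74159581803125 / 18325644669828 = 4.05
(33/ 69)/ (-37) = -0.01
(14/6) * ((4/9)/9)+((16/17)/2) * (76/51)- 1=-12887/70227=-0.18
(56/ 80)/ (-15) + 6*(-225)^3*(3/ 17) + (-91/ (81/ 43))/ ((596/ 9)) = -27494692394411/ 2279700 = -12060662.54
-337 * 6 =-2022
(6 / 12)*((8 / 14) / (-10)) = -1 / 35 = -0.03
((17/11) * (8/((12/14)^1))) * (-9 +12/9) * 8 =-87584/99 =-884.69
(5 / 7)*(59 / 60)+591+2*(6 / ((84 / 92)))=50807 / 84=604.85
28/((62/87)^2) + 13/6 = 330391/5766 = 57.30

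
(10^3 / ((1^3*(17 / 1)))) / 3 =1000 / 51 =19.61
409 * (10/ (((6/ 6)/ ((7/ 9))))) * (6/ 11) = 57260/ 33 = 1735.15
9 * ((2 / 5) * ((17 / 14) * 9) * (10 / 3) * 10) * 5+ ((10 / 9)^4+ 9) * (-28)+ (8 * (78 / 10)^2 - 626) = 7030489586 / 1148175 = 6123.19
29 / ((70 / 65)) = 377 / 14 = 26.93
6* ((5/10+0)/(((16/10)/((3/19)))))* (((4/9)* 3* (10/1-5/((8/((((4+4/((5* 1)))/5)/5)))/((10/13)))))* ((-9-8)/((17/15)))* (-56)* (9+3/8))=7607250/247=30798.58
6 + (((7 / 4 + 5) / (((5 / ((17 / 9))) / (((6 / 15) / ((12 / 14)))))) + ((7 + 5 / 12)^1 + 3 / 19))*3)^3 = 15590802315739 / 857375000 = 18184.34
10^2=100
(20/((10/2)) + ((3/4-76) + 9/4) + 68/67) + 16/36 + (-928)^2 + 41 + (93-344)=519126595/603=860906.46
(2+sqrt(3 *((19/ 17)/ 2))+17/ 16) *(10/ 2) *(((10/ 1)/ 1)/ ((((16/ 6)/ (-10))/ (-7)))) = 2625 *sqrt(1938)/ 68+128625/ 32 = 5718.94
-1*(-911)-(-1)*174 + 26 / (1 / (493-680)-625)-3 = 63227485 / 58438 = 1081.96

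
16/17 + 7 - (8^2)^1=-953/17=-56.06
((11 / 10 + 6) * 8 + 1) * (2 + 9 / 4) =4913 / 20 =245.65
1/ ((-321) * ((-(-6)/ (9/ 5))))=-1/ 1070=-0.00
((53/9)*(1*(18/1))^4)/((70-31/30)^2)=556372800/4280761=129.97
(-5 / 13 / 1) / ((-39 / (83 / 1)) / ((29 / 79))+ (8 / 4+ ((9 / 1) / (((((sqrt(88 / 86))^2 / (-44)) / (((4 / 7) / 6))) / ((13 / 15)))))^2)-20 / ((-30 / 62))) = -0.00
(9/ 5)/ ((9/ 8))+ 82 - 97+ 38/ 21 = -1217/ 105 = -11.59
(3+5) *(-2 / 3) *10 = -53.33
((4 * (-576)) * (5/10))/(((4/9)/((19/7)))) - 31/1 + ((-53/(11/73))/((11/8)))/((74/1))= -221563137/31339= -7069.89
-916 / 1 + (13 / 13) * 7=-909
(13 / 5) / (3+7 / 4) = 52 / 95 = 0.55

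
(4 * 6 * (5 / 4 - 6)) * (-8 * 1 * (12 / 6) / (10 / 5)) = 912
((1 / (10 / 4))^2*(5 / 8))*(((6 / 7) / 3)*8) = 0.23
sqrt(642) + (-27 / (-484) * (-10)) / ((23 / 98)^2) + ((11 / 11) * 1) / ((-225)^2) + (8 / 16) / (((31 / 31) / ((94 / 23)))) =-26196804116 / 3240455625 + sqrt(642) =17.25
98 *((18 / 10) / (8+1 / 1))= 98 / 5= 19.60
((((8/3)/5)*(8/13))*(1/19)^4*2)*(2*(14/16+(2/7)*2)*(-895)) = -154656/11859211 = -0.01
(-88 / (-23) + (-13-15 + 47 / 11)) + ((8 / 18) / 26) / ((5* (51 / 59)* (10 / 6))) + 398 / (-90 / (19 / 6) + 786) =-584699385904 / 30180439575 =-19.37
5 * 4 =20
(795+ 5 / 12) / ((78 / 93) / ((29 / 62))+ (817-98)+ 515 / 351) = 1.10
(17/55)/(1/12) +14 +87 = 5759/55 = 104.71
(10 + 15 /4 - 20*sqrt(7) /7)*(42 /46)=1155 /92 - 60*sqrt(7) /23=5.65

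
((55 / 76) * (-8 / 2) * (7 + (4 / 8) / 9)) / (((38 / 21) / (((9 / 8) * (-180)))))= 6600825 / 2888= 2285.60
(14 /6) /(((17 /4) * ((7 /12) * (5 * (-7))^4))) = 16 /25510625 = 0.00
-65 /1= -65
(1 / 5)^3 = 1 / 125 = 0.01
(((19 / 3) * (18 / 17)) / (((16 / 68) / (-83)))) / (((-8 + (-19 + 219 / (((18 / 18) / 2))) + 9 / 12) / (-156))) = 164008 / 183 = 896.22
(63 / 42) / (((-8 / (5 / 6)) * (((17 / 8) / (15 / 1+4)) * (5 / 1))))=-19 / 68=-0.28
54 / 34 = 27 / 17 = 1.59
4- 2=2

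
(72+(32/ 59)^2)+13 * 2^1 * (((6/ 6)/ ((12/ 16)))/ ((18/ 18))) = 1116992/ 10443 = 106.96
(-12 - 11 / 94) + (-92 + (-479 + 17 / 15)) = -581.98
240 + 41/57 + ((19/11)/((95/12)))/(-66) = 8301091/34485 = 240.72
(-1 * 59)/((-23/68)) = 4012/23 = 174.43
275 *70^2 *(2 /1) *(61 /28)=5871250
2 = 2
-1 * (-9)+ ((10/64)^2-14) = -5095/1024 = -4.98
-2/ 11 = -0.18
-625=-625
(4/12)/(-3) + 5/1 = 44/9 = 4.89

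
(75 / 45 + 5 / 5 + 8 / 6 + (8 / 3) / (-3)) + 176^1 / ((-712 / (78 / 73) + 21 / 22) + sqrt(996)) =8330046734236 / 2926917013905 - 259129728 * sqrt(249) / 325213001545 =2.83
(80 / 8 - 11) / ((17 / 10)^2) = -0.35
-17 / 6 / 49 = -17 / 294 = -0.06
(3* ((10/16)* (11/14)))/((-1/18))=-1485/56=-26.52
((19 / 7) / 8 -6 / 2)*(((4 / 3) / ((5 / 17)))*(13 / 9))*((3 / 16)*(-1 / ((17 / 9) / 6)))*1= 10.38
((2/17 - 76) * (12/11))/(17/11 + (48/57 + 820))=-98040/973981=-0.10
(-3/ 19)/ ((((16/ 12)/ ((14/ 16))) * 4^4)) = -63/ 155648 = -0.00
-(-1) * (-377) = -377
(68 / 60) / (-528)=-17 / 7920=-0.00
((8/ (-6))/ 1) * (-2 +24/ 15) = 8/ 15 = 0.53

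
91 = 91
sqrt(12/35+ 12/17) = 4 * sqrt(23205)/595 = 1.02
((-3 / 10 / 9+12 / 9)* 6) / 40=39 / 200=0.20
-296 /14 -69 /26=-4331 /182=-23.80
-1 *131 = -131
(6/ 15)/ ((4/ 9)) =9/ 10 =0.90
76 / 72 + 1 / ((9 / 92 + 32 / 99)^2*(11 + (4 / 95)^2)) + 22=359129625953 / 15237861678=23.57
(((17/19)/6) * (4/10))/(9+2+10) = 17/5985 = 0.00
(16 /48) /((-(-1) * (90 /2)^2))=1 /6075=0.00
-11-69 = -80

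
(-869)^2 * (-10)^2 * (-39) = -2945127900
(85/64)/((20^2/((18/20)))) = 153/51200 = 0.00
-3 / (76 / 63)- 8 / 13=-3.10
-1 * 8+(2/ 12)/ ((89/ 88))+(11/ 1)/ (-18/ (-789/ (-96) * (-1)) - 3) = -406009/ 18957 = -21.42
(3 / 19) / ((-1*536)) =-0.00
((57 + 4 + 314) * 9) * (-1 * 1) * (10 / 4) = -16875 / 2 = -8437.50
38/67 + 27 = 1847/67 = 27.57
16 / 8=2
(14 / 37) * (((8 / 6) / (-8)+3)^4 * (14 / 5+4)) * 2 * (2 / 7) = 1419857 / 14985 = 94.75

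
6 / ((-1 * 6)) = -1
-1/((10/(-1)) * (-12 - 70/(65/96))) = -0.00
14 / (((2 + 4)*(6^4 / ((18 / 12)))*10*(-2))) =-7 / 51840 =-0.00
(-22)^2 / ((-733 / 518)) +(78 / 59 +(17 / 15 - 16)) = -230666591 / 648705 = -355.58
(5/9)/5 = 1/9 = 0.11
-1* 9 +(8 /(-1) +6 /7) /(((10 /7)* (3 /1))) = -32 /3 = -10.67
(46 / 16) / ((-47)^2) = 0.00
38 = 38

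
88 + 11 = 99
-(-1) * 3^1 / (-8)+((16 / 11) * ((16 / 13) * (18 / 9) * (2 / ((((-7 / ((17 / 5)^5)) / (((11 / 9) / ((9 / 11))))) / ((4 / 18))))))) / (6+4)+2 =-114471044609 / 8292375000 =-13.80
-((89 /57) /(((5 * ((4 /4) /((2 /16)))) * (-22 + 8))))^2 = -7921 /1018886400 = -0.00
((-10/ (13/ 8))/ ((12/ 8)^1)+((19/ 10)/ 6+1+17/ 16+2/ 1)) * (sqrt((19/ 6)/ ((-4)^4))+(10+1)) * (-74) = -351241/ 1560 - 31931 * sqrt(114)/ 149760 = -227.43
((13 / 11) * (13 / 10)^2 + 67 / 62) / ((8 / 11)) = 104957 / 24800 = 4.23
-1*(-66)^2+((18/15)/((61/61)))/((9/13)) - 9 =-65449/15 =-4363.27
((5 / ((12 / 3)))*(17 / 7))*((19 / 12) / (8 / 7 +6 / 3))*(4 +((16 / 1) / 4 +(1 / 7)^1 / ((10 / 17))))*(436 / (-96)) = -20314439 / 354816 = -57.25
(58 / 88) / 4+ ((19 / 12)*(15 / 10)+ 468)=82815 / 176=470.54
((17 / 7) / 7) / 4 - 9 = -1747 / 196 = -8.91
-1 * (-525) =525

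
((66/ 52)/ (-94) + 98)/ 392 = 239479/ 958048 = 0.25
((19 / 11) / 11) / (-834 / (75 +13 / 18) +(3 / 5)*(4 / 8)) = -258970 / 17669751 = -0.01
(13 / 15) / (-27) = -13 / 405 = -0.03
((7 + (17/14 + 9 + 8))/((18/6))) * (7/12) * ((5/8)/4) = 1765/2304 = 0.77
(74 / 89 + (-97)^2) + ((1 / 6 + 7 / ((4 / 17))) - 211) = 9856303 / 1068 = 9228.75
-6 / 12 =-1 / 2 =-0.50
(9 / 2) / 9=1 / 2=0.50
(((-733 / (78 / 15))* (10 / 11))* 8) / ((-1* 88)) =18325 / 1573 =11.65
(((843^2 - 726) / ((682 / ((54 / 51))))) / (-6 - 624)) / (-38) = 709923 / 15420020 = 0.05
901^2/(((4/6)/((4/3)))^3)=6494408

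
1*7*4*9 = 252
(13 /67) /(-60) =-13 /4020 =-0.00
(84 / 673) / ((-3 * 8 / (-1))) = 7 / 1346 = 0.01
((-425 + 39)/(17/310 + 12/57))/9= -2273540/14067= -161.62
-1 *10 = -10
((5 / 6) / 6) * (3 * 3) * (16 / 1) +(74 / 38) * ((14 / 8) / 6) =9379 / 456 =20.57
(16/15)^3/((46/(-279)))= -63488/8625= -7.36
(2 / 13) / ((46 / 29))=29 / 299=0.10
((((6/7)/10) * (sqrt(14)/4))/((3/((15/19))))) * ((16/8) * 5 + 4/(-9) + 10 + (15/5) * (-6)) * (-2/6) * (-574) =6.28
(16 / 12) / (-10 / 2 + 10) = 4 / 15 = 0.27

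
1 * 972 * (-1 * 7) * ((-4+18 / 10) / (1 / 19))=1422036 / 5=284407.20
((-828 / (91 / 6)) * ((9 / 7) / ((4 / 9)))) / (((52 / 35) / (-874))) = 109907685 / 1183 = 92905.90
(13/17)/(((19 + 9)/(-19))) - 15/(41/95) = -688427/19516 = -35.28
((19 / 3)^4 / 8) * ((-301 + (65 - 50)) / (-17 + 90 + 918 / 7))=-130451321 / 462996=-281.75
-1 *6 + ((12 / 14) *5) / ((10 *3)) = -41 / 7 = -5.86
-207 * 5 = -1035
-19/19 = -1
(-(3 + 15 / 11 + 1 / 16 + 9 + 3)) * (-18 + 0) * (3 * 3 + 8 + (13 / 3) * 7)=615783 / 44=13995.07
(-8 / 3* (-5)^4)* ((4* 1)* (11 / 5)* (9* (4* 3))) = -1584000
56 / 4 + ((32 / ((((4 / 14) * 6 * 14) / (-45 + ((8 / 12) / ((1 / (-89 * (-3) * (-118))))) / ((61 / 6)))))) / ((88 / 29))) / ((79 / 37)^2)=-1586830115 / 8375422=-189.46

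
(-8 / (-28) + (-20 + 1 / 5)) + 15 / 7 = -608 / 35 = -17.37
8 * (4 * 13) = 416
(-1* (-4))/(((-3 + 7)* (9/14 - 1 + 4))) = 14/51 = 0.27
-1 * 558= -558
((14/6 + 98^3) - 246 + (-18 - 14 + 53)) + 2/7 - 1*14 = 19760068/21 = 940955.62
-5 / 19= -0.26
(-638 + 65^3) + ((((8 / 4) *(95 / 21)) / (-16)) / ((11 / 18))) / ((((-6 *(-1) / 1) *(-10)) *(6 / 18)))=337552041 / 1232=273987.05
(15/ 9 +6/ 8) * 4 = 29/ 3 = 9.67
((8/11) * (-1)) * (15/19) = -120/209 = -0.57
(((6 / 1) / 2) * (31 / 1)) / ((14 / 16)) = 744 / 7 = 106.29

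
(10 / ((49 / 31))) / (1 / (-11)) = -3410 / 49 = -69.59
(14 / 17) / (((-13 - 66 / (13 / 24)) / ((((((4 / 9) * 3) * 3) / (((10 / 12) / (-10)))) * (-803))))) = -7015008 / 29801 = -235.40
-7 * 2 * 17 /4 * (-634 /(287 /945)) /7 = 727515 /41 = 17744.27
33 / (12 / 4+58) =33 / 61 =0.54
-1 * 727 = -727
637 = 637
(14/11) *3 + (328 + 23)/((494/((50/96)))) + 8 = 81515/6688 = 12.19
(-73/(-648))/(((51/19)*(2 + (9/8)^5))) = 5681152/514660635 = 0.01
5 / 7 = 0.71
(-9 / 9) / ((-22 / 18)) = 9 / 11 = 0.82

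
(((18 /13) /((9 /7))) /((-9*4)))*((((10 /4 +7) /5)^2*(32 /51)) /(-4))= 2527 /149175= 0.02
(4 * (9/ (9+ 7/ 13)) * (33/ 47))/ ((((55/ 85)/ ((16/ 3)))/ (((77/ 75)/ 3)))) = 272272/ 36425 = 7.47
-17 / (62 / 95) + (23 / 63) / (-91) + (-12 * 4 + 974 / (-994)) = -1893564545 / 25236666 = -75.03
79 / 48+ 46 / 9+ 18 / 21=7675 / 1008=7.61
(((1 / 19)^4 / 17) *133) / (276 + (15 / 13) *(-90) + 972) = 91 / 1734353022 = 0.00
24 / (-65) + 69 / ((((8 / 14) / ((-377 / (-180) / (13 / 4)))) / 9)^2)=36962553 / 5200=7108.18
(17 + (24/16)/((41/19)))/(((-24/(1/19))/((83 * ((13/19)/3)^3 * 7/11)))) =-1852139107/76172103216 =-0.02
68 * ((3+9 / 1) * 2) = 1632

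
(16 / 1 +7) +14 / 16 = 191 / 8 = 23.88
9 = 9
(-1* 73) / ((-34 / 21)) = 1533 / 34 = 45.09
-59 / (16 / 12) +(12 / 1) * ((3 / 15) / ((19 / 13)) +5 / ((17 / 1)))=-252447 / 6460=-39.08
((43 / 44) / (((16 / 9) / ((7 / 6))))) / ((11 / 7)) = 6321 / 15488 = 0.41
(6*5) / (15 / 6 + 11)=20 / 9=2.22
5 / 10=1 / 2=0.50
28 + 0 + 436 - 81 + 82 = 465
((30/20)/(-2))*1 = -3/4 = -0.75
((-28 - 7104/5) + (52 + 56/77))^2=5895782656/3025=1949019.06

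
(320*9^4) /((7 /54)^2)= 6122200320 /49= 124942863.67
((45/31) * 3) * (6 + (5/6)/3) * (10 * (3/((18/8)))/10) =1130/31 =36.45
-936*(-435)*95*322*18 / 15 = 14946029280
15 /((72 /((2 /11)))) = 5 /132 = 0.04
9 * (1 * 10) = 90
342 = 342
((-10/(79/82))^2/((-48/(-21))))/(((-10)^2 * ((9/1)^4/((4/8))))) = 11767/327577608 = 0.00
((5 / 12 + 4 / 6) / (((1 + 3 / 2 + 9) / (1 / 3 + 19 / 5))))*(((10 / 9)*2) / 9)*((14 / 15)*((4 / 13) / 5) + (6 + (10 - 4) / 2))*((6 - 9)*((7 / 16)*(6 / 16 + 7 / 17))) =-205046989 / 228031200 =-0.90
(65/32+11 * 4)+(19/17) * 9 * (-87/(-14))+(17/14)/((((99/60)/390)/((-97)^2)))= 16160472587/5984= 2700613.73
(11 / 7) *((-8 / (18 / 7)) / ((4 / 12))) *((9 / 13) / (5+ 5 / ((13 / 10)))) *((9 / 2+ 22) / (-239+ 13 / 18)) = 62964 / 493235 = 0.13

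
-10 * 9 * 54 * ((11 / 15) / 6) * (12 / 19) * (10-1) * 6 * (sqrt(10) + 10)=-3849120 / 19-384912 * sqrt(10) / 19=-266648.35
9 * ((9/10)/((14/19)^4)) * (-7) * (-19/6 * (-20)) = -66854673/5488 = -12181.97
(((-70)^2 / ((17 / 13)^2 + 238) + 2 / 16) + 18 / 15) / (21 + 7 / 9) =317439747 / 317606240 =1.00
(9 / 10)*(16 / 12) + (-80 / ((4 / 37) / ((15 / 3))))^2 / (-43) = -318370.89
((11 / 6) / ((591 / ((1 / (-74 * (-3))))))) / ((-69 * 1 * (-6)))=11 / 325905768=0.00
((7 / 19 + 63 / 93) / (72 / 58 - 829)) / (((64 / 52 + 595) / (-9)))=2090088 / 109590962695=0.00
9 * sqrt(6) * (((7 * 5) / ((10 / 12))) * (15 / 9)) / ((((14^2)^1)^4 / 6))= 135 * sqrt(6) / 52706752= 0.00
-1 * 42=-42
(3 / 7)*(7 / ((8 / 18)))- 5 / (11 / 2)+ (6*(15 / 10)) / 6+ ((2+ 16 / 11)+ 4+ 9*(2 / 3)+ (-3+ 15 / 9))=2569 / 132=19.46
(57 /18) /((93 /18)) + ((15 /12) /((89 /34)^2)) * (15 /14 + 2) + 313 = 1080037653 /3437714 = 314.17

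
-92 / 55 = -1.67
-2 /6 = -1 /3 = -0.33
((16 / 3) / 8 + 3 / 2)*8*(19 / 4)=247 / 3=82.33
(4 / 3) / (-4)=-1 / 3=-0.33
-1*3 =-3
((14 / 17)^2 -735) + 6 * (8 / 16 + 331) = 1254.68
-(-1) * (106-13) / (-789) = -0.12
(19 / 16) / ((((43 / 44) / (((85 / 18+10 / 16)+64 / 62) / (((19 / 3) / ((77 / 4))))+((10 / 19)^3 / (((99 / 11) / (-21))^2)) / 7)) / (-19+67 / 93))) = -5583578999075 / 12888808992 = -433.21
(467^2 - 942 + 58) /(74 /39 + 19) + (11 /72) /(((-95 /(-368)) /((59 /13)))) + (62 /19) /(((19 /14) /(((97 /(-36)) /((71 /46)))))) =8466451459411 /814681335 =10392.35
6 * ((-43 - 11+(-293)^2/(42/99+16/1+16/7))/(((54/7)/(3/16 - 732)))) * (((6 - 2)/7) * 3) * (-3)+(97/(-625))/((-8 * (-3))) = 107563983828377/8103750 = 13273359.10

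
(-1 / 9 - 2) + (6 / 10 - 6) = -7.51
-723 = -723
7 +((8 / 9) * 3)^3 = 701 / 27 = 25.96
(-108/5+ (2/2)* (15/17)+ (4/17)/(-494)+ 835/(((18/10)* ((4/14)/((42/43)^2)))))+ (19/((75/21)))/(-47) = 13940684854612/9122642425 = 1528.14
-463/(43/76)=-35188/43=-818.33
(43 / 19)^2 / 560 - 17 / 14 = -243631 / 202160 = -1.21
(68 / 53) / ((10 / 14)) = 476 / 265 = 1.80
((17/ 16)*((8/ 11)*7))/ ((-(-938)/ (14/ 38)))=119/ 56012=0.00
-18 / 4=-9 / 2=-4.50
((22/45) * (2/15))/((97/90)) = 88/1455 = 0.06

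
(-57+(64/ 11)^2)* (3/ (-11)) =8403/ 1331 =6.31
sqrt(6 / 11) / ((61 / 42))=42 * sqrt(66) / 671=0.51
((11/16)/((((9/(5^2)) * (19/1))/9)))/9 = 275/2736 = 0.10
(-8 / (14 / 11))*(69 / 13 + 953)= -548152 / 91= -6023.65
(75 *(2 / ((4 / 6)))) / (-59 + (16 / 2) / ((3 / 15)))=-11.84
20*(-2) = -40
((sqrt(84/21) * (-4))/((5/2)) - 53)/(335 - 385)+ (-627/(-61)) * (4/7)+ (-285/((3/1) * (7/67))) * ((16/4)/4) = -902.29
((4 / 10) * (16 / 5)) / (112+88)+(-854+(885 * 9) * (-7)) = -35380621 / 625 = -56608.99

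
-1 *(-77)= 77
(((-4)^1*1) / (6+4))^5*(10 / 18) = -32 / 5625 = -0.01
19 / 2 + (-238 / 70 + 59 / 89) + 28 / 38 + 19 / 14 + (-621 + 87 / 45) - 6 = -109411124 / 177555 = -616.21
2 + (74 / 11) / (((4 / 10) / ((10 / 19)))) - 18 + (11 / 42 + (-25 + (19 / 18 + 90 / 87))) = -11377540 / 381843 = -29.80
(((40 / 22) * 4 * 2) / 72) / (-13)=-20 / 1287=-0.02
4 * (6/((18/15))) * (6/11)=120/11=10.91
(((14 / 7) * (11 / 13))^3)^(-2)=4826809 / 113379904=0.04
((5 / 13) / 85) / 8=1 / 1768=0.00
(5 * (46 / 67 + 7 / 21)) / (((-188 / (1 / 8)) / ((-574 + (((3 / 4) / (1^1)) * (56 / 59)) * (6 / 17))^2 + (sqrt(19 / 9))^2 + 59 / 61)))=-93178486476271375 / 83481089530032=-1116.16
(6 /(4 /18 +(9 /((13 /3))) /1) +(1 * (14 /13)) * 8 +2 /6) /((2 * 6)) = 0.96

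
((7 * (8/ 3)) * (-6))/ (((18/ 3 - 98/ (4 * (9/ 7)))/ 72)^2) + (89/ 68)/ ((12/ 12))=-12787040431/ 3755300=-3405.06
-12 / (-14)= 6 / 7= 0.86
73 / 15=4.87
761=761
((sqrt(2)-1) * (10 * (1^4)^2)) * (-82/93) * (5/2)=2050/93-2050 * sqrt(2)/93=-9.13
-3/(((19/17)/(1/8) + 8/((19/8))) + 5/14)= -4522/19093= -0.24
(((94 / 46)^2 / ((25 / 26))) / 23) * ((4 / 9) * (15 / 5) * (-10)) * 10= -918944 / 36501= -25.18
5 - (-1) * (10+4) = 19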